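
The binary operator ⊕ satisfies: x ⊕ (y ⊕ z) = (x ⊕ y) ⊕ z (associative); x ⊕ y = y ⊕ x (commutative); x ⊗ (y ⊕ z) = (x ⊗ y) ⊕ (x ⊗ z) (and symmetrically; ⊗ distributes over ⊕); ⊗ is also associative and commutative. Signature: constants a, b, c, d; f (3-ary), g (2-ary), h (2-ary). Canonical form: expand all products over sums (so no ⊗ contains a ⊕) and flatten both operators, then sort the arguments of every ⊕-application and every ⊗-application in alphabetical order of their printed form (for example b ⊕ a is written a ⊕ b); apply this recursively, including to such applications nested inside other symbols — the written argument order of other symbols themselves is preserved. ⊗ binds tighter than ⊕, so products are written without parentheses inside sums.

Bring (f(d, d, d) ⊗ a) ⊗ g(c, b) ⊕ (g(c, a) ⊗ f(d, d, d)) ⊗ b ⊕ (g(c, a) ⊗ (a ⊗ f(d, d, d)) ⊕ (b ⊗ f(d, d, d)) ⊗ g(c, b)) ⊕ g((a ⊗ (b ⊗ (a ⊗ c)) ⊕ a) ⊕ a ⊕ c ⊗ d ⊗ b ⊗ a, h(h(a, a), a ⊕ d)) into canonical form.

Un-nest:  a ⊗ f(d, d, d) ⊗ g(c, b) ⊕ b ⊗ f(d, d, d) ⊗ g(c, a) ⊕ a ⊗ f(d, d, d) ⊗ g(c, a) ⊕ b ⊗ f(d, d, d) ⊗ g(c, b) ⊕ g(a ⊕ a ⊕ a ⊗ a ⊗ b ⊗ c ⊕ a ⊗ b ⊗ c ⊗ d, h(h(a, a), a ⊕ d))
Sort arguments:  a ⊗ f(d, d, d) ⊗ g(c, a) ⊕ a ⊗ f(d, d, d) ⊗ g(c, b) ⊕ b ⊗ f(d, d, d) ⊗ g(c, a) ⊕ b ⊗ f(d, d, d) ⊗ g(c, b) ⊕ g(a ⊕ a ⊕ a ⊗ a ⊗ b ⊗ c ⊕ a ⊗ b ⊗ c ⊗ d, h(h(a, a), a ⊕ d))

Answer: a ⊗ f(d, d, d) ⊗ g(c, a) ⊕ a ⊗ f(d, d, d) ⊗ g(c, b) ⊕ b ⊗ f(d, d, d) ⊗ g(c, a) ⊕ b ⊗ f(d, d, d) ⊗ g(c, b) ⊕ g(a ⊕ a ⊕ a ⊗ a ⊗ b ⊗ c ⊕ a ⊗ b ⊗ c ⊗ d, h(h(a, a), a ⊕ d))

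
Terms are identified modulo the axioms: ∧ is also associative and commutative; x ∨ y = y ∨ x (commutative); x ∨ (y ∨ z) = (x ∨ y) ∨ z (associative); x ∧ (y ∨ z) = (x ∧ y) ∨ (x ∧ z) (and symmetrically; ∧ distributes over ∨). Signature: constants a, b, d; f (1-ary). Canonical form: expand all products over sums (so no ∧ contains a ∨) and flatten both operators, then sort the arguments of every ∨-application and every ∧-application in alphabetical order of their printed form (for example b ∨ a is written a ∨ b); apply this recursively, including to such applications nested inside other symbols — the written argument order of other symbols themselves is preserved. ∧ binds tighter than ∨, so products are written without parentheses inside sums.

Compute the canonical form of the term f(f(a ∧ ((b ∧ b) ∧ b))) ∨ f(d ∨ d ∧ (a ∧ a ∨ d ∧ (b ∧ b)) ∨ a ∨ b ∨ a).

Answer: f(a ∨ a ∨ a ∧ a ∧ d ∨ b ∨ b ∧ b ∧ d ∧ d ∨ d) ∨ f(f(a ∧ b ∧ b ∧ b))

Derivation:
Expand:  f(f(a ∧ b ∧ b ∧ b)) ∨ f(a ∨ a ∨ a ∧ a ∧ d ∨ b ∨ b ∧ b ∧ d ∧ d ∨ d)
Sort arguments:  f(a ∨ a ∨ a ∧ a ∧ d ∨ b ∨ b ∧ b ∧ d ∧ d ∨ d) ∨ f(f(a ∧ b ∧ b ∧ b))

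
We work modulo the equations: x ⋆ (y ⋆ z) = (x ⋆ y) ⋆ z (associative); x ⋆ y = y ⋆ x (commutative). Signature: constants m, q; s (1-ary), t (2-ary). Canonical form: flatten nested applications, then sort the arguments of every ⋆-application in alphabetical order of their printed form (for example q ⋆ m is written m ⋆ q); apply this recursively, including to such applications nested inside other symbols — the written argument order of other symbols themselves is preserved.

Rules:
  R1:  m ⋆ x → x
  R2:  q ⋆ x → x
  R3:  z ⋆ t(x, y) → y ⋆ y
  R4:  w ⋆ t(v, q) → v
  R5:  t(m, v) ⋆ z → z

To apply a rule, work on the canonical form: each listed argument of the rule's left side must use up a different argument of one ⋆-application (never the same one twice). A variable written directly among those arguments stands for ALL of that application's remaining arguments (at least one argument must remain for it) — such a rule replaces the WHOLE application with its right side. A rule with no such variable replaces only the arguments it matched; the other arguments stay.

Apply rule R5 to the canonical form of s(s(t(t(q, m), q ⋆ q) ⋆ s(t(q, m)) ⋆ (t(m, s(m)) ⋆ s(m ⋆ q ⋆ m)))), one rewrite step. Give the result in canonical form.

Canonical form:  s(s(s(m ⋆ m ⋆ q) ⋆ s(t(q, m)) ⋆ t(m, s(m)) ⋆ t(t(q, m), q ⋆ q)))
Match R5:  consume t(m, s(m));  v := s(m), z := s(m ⋆ m ⋆ q) ⋆ s(t(q, m)) ⋆ t(t(q, m), q ⋆ q)
Every leftover argument binds to the variable; the entire application is replaced.
New term:  s(s(s(m ⋆ m ⋆ q) ⋆ s(t(q, m)) ⋆ t(t(q, m), q ⋆ q)))

Answer: s(s(s(m ⋆ m ⋆ q) ⋆ s(t(q, m)) ⋆ t(t(q, m), q ⋆ q)))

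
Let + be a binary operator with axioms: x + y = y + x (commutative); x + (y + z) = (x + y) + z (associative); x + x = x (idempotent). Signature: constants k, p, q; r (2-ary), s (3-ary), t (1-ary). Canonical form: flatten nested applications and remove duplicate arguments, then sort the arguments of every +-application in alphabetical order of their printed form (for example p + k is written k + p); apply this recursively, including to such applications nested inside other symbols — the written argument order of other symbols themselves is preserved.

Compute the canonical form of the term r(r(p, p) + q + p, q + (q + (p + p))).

Work inside:  q + (q + (p + p))
Flatten:  q + q + p + p
Idempotence:  drop duplicate q, p
Sort arguments:  p + q
Reassemble:  r(p + q + r(p, p), p + q)

Answer: r(p + q + r(p, p), p + q)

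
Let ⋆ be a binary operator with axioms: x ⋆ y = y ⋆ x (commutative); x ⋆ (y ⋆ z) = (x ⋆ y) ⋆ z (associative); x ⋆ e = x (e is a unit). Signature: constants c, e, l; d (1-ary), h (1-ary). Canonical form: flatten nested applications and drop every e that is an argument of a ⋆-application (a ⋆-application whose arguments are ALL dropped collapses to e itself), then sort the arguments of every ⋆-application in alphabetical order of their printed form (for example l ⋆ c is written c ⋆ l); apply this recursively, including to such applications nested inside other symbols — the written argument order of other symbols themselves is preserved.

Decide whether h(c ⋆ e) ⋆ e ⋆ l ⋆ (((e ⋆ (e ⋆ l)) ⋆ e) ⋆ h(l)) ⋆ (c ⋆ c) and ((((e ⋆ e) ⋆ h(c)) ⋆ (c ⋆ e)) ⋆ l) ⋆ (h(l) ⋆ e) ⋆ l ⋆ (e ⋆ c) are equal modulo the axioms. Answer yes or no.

Left:  h(c ⋆ e) ⋆ e ⋆ l ⋆ (((e ⋆ (e ⋆ l)) ⋆ e) ⋆ h(l)) ⋆ (c ⋆ c)
  Un-nest:  h(c ⋆ e) ⋆ e ⋆ l ⋆ e ⋆ e ⋆ l ⋆ e ⋆ h(l) ⋆ c ⋆ c
  Simplify inside:  h(c ⋆ e)  →  h(c)
  Unit:  drop e (×4)
  Sort:  c ⋆ c ⋆ h(c) ⋆ h(l) ⋆ l ⋆ l
Right:  ((((e ⋆ e) ⋆ h(c)) ⋆ (c ⋆ e)) ⋆ l) ⋆ (h(l) ⋆ e) ⋆ l ⋆ (e ⋆ c)
  Merge nested applications:  e ⋆ e ⋆ h(c) ⋆ c ⋆ e ⋆ l ⋆ h(l) ⋆ e ⋆ l ⋆ e ⋆ c
  Units out:  drop e (×5)
  Sort arguments:  c ⋆ c ⋆ h(c) ⋆ h(l) ⋆ l ⋆ l

Answer: yes — both canonical forms are c ⋆ c ⋆ h(c) ⋆ h(l) ⋆ l ⋆ l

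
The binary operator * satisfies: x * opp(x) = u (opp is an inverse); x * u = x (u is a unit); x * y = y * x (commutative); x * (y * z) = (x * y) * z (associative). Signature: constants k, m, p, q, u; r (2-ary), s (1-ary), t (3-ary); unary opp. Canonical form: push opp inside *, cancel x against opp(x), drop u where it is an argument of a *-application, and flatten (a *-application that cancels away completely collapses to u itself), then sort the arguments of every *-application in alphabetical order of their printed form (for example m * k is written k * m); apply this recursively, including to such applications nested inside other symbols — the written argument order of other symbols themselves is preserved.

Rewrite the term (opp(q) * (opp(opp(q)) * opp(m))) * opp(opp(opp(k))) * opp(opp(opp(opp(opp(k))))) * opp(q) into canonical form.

Push opp inside:  distribute opp over * and collapse double opp
Collect:  opp(q) * opp(m) * opp(k) * opp(k)
Sort:  opp(k) * opp(k) * opp(m) * opp(q)

Answer: opp(k) * opp(k) * opp(m) * opp(q)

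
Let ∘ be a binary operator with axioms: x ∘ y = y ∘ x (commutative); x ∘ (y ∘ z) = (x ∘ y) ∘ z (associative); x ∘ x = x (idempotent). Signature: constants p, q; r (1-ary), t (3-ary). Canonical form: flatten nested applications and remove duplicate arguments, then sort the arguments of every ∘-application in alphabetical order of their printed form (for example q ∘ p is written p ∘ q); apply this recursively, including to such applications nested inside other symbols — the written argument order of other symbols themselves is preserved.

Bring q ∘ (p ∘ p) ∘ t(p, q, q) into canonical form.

Un-nest:  q ∘ p ∘ p ∘ t(p, q, q)
Deduplicate:  drop duplicate p
Sort arguments:  p ∘ q ∘ t(p, q, q)

Answer: p ∘ q ∘ t(p, q, q)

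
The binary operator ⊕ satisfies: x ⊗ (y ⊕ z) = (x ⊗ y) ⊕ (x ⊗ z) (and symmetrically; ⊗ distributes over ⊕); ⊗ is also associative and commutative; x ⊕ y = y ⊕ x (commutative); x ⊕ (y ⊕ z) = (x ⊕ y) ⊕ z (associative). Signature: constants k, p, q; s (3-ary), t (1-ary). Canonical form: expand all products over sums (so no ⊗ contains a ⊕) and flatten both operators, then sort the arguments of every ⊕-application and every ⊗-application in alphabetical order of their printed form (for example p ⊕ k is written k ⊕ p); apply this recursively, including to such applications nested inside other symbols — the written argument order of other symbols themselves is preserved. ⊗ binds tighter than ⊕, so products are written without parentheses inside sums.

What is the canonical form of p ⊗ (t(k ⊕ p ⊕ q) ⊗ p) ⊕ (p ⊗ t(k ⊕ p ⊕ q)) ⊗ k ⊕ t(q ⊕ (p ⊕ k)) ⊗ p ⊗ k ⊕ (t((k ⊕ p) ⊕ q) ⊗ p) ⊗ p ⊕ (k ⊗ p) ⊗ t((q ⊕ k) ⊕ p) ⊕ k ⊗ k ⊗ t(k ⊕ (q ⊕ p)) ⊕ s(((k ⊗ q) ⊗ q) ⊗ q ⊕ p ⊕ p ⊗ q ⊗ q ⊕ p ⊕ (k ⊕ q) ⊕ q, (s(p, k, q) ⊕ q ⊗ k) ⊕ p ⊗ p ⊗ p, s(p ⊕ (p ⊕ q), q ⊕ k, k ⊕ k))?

Flatten:  p ⊗ p ⊗ t(k ⊕ p ⊕ q) ⊕ k ⊗ p ⊗ t(k ⊕ p ⊕ q) ⊕ k ⊗ p ⊗ t(k ⊕ p ⊕ q) ⊕ p ⊗ p ⊗ t(k ⊕ p ⊕ q) ⊕ k ⊗ p ⊗ t(k ⊕ p ⊕ q) ⊕ k ⊗ k ⊗ t(k ⊕ p ⊕ q) ⊕ s(k ⊕ k ⊗ q ⊗ q ⊗ q ⊕ p ⊕ p ⊕ p ⊗ q ⊗ q ⊕ q ⊕ q, k ⊗ q ⊕ p ⊗ p ⊗ p ⊕ s(p, k, q), s(p ⊕ p ⊕ q, k ⊕ q, k ⊕ k))
Sort arguments:  k ⊗ k ⊗ t(k ⊕ p ⊕ q) ⊕ k ⊗ p ⊗ t(k ⊕ p ⊕ q) ⊕ k ⊗ p ⊗ t(k ⊕ p ⊕ q) ⊕ k ⊗ p ⊗ t(k ⊕ p ⊕ q) ⊕ p ⊗ p ⊗ t(k ⊕ p ⊕ q) ⊕ p ⊗ p ⊗ t(k ⊕ p ⊕ q) ⊕ s(k ⊕ k ⊗ q ⊗ q ⊗ q ⊕ p ⊕ p ⊕ p ⊗ q ⊗ q ⊕ q ⊕ q, k ⊗ q ⊕ p ⊗ p ⊗ p ⊕ s(p, k, q), s(p ⊕ p ⊕ q, k ⊕ q, k ⊕ k))

Answer: k ⊗ k ⊗ t(k ⊕ p ⊕ q) ⊕ k ⊗ p ⊗ t(k ⊕ p ⊕ q) ⊕ k ⊗ p ⊗ t(k ⊕ p ⊕ q) ⊕ k ⊗ p ⊗ t(k ⊕ p ⊕ q) ⊕ p ⊗ p ⊗ t(k ⊕ p ⊕ q) ⊕ p ⊗ p ⊗ t(k ⊕ p ⊕ q) ⊕ s(k ⊕ k ⊗ q ⊗ q ⊗ q ⊕ p ⊕ p ⊕ p ⊗ q ⊗ q ⊕ q ⊕ q, k ⊗ q ⊕ p ⊗ p ⊗ p ⊕ s(p, k, q), s(p ⊕ p ⊕ q, k ⊕ q, k ⊕ k))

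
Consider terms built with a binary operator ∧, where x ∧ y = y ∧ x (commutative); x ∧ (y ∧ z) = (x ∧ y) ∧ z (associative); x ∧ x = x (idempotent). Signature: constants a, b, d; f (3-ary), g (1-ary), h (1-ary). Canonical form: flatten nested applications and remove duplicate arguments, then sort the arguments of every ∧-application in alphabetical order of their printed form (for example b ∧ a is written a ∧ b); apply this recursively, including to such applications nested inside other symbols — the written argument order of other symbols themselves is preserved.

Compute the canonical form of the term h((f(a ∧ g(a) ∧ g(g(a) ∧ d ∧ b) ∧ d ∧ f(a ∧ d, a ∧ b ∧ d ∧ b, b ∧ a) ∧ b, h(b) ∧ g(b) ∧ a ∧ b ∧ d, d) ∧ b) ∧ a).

Focus inside:  (f(a ∧ g(a) ∧ g(g(a) ∧ d ∧ b) ∧ d ∧ f(a ∧ d, a ∧ b ∧ d ∧ b, b ∧ a) ∧ b, h(b) ∧ g(b) ∧ a ∧ b ∧ d, d) ∧ b) ∧ a
Un-nest:  f(a ∧ g(a) ∧ g(g(a) ∧ d ∧ b) ∧ d ∧ f(a ∧ d, a ∧ b ∧ d ∧ b, b ∧ a) ∧ b, h(b) ∧ g(b) ∧ a ∧ b ∧ d, d) ∧ b ∧ a
Simplify inside:  f(a ∧ g(a) ∧ g(g(a) ∧ d ∧ b) ∧ d ∧ f(a ∧ d, a ∧ b ∧ d ∧ b, b ∧ a) ∧ b, h(b) ∧ g(b) ∧ a ∧ b ∧ d, d)  →  f(a ∧ b ∧ d ∧ f(a ∧ d, a ∧ b ∧ d, a ∧ b) ∧ g(a) ∧ g(b ∧ d ∧ g(a)), a ∧ b ∧ d ∧ g(b) ∧ h(b), d)
Sort:  a ∧ b ∧ f(a ∧ b ∧ d ∧ f(a ∧ d, a ∧ b ∧ d, a ∧ b) ∧ g(a) ∧ g(b ∧ d ∧ g(a)), a ∧ b ∧ d ∧ g(b) ∧ h(b), d)
Rebuild:  h(a ∧ b ∧ f(a ∧ b ∧ d ∧ f(a ∧ d, a ∧ b ∧ d, a ∧ b) ∧ g(a) ∧ g(b ∧ d ∧ g(a)), a ∧ b ∧ d ∧ g(b) ∧ h(b), d))

Answer: h(a ∧ b ∧ f(a ∧ b ∧ d ∧ f(a ∧ d, a ∧ b ∧ d, a ∧ b) ∧ g(a) ∧ g(b ∧ d ∧ g(a)), a ∧ b ∧ d ∧ g(b) ∧ h(b), d))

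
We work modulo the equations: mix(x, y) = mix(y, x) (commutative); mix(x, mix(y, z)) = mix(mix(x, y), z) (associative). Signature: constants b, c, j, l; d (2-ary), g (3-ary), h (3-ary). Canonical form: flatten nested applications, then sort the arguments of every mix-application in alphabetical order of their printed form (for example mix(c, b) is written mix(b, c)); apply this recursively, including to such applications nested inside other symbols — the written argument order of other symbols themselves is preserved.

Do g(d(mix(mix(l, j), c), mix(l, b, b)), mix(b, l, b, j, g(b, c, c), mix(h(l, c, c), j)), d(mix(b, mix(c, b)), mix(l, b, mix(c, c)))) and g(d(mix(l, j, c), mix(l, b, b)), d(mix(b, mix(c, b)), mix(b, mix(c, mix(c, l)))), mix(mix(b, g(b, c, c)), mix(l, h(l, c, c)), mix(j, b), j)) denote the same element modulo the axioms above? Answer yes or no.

Answer: no — g(d(mix(c, j, l), mix(b, b, l)), mix(b, b, g(b, c, c), h(l, c, c), j, j, l), d(mix(b, b, c), mix(b, c, c, l))) vs g(d(mix(c, j, l), mix(b, b, l)), d(mix(b, b, c), mix(b, c, c, l)), mix(b, b, g(b, c, c), h(l, c, c), j, j, l))

Derivation:
Left:  g(d(mix(mix(l, j), c), mix(l, b, b)), mix(b, l, b, j, g(b, c, c), mix(h(l, c, c), j)), d(mix(b, mix(c, b)), mix(l, b, mix(c, c))))
  Focus inside:  mix(b, l, b, j, g(b, c, c), mix(h(l, c, c), j))
  Merge nested applications:  mix(b, l, b, j, g(b, c, c), h(l, c, c), j)
  Sort arguments:  mix(b, b, g(b, c, c), h(l, c, c), j, j, l)
  Put back:  g(d(mix(c, j, l), mix(b, b, l)), mix(b, b, g(b, c, c), h(l, c, c), j, j, l), d(mix(b, b, c), mix(b, c, c, l)))
Right:  g(d(mix(l, j, c), mix(l, b, b)), d(mix(b, mix(c, b)), mix(b, mix(c, mix(c, l)))), mix(mix(b, g(b, c, c)), mix(l, h(l, c, c)), mix(j, b), j))
  Focus inside:  mix(mix(b, g(b, c, c)), mix(l, h(l, c, c)), mix(j, b), j)
  Merge nested applications:  mix(b, g(b, c, c), l, h(l, c, c), j, b, j)
  Order the arguments:  mix(b, b, g(b, c, c), h(l, c, c), j, j, l)
  Reassemble:  g(d(mix(c, j, l), mix(b, b, l)), d(mix(b, b, c), mix(b, c, c, l)), mix(b, b, g(b, c, c), h(l, c, c), j, j, l))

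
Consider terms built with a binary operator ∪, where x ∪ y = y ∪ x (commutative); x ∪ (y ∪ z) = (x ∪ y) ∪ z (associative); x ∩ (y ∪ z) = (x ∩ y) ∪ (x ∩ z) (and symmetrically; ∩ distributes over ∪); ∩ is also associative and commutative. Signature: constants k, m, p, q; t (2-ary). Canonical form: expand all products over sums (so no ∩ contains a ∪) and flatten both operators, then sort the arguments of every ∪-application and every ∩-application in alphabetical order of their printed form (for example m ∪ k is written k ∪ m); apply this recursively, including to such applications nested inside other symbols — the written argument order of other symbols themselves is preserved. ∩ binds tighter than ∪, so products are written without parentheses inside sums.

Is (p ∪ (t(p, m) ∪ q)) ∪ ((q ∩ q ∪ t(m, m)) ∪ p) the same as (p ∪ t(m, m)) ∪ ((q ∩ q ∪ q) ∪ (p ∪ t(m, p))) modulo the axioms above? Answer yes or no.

Left:  (p ∪ (t(p, m) ∪ q)) ∪ ((q ∩ q ∪ t(m, m)) ∪ p)
  Flatten:  p ∪ t(p, m) ∪ q ∪ q ∩ q ∪ t(m, m) ∪ p
  Order the arguments:  p ∪ p ∪ q ∪ q ∩ q ∪ t(m, m) ∪ t(p, m)
Right:  (p ∪ t(m, m)) ∪ ((q ∩ q ∪ q) ∪ (p ∪ t(m, p)))
  Un-nest:  p ∪ t(m, m) ∪ q ∩ q ∪ q ∪ p ∪ t(m, p)
  Sort:  p ∪ p ∪ q ∪ q ∩ q ∪ t(m, m) ∪ t(m, p)

Answer: no — p ∪ p ∪ q ∪ q ∩ q ∪ t(m, m) ∪ t(p, m) vs p ∪ p ∪ q ∪ q ∩ q ∪ t(m, m) ∪ t(m, p)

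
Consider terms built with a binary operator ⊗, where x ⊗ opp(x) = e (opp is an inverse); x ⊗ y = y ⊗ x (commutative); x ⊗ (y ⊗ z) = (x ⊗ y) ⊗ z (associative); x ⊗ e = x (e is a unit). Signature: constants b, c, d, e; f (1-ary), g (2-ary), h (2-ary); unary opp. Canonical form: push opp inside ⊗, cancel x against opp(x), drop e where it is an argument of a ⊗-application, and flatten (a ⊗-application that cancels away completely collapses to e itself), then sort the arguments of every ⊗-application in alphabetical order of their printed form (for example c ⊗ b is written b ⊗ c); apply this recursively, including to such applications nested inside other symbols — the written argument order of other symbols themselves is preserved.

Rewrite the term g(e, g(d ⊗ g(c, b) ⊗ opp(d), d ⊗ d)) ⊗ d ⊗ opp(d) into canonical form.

Cancel:  d cancels
Combine occurrences:  g(e, g(g(c, b), d ⊗ d))

Answer: g(e, g(g(c, b), d ⊗ d))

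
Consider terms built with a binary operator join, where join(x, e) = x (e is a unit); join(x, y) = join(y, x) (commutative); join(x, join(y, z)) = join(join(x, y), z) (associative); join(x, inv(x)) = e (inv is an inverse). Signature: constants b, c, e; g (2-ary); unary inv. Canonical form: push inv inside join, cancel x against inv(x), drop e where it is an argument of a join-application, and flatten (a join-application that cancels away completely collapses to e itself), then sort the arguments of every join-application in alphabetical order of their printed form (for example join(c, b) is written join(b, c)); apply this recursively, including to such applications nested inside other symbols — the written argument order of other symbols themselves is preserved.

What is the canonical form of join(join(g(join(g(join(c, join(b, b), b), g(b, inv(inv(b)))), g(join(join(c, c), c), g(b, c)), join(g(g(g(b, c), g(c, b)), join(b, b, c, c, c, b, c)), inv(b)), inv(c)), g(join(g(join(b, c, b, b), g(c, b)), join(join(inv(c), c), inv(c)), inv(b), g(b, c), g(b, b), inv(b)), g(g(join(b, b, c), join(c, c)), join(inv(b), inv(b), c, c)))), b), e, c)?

Answer: join(b, c, g(join(g(g(g(b, c), g(c, b)), join(b, b, b, c, c, c, c)), g(join(b, b, b, c), g(b, b)), g(join(c, c, c), g(b, c)), inv(b), inv(c)), g(join(g(b, b), g(b, c), g(join(b, b, b, c), g(c, b)), inv(b), inv(b), inv(c)), g(g(join(b, b, c), join(c, c)), join(c, c, inv(b), inv(b))))))

Derivation:
Push inv inside:  distribute inv over join and collapse double inv
Combine occurrences:  join(g(join(g(g(g(b, c), g(c, b)), join(b, b, b, c, c, c, c)), g(join(b, b, b, c), g(b, b)), g(join(c, c, c), g(b, c)), inv(b), inv(c)), g(join(g(b, b), g(b, c), g(join(b, b, b, c), g(c, b)), inv(b), inv(b), inv(c)), g(g(join(b, b, c), join(c, c)), join(c, c, inv(b), inv(b))))), b, c)
Sort arguments:  join(b, c, g(join(g(g(g(b, c), g(c, b)), join(b, b, b, c, c, c, c)), g(join(b, b, b, c), g(b, b)), g(join(c, c, c), g(b, c)), inv(b), inv(c)), g(join(g(b, b), g(b, c), g(join(b, b, b, c), g(c, b)), inv(b), inv(b), inv(c)), g(g(join(b, b, c), join(c, c)), join(c, c, inv(b), inv(b))))))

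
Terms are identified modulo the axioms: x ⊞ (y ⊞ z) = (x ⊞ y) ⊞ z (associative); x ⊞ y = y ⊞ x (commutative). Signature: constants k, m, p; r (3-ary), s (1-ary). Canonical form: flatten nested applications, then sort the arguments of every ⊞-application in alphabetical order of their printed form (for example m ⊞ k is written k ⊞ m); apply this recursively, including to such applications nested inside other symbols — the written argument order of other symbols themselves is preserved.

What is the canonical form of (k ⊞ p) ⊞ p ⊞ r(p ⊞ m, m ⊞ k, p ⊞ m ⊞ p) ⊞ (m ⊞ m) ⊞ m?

Answer: k ⊞ m ⊞ m ⊞ m ⊞ p ⊞ p ⊞ r(m ⊞ p, k ⊞ m, m ⊞ p ⊞ p)

Derivation:
Merge nested applications:  k ⊞ p ⊞ p ⊞ r(p ⊞ m, m ⊞ k, p ⊞ m ⊞ p) ⊞ m ⊞ m ⊞ m
Inside:  r(p ⊞ m, m ⊞ k, p ⊞ m ⊞ p)  →  r(m ⊞ p, k ⊞ m, m ⊞ p ⊞ p)
Sort:  k ⊞ m ⊞ m ⊞ m ⊞ p ⊞ p ⊞ r(m ⊞ p, k ⊞ m, m ⊞ p ⊞ p)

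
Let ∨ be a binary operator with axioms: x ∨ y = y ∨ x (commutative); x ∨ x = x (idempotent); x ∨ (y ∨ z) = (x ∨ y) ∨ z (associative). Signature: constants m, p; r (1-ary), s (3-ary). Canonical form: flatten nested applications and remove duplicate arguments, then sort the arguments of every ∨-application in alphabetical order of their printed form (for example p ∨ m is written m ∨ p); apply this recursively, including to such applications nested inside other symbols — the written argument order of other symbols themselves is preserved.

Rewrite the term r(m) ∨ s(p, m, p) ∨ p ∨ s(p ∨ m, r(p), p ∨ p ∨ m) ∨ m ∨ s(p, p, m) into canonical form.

Answer: m ∨ p ∨ r(m) ∨ s(m ∨ p, r(p), m ∨ p) ∨ s(p, m, p) ∨ s(p, p, m)

Derivation:
Simplify inside:  s(p ∨ m, r(p), p ∨ p ∨ m)  →  s(m ∨ p, r(p), m ∨ p)
Order the arguments:  m ∨ p ∨ r(m) ∨ s(m ∨ p, r(p), m ∨ p) ∨ s(p, m, p) ∨ s(p, p, m)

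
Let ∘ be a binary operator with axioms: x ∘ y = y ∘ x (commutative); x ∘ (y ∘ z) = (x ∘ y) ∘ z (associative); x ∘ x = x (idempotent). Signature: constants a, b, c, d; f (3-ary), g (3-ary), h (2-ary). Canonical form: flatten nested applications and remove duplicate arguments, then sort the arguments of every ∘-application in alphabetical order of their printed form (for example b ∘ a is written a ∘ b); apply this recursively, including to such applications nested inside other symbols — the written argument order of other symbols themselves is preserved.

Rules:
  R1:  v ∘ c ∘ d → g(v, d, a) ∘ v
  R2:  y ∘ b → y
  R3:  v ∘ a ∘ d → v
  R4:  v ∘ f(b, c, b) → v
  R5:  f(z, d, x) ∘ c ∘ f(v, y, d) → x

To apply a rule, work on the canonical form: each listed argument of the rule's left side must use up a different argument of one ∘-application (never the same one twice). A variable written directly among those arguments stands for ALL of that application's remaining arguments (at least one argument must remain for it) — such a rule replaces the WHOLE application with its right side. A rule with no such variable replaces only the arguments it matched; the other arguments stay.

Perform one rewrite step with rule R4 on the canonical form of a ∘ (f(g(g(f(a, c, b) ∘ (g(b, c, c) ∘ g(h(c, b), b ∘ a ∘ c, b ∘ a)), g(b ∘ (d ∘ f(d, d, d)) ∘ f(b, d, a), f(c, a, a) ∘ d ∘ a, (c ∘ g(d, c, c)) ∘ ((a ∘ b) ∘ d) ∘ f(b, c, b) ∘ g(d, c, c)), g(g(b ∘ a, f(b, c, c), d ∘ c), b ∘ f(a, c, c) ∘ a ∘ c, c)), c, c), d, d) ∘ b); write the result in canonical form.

Answer: a ∘ b ∘ f(g(g(f(a, c, b) ∘ g(b, c, c) ∘ g(h(c, b), a ∘ b ∘ c, a ∘ b), g(b ∘ d ∘ f(b, d, a) ∘ f(d, d, d), a ∘ d ∘ f(c, a, a), a ∘ b ∘ c ∘ d ∘ g(d, c, c)), g(g(a ∘ b, f(b, c, c), c ∘ d), a ∘ b ∘ c ∘ f(a, c, c), c)), c, c), d, d)

Derivation:
Canonical form:  a ∘ b ∘ f(g(g(f(a, c, b) ∘ g(b, c, c) ∘ g(h(c, b), a ∘ b ∘ c, a ∘ b), g(b ∘ d ∘ f(b, d, a) ∘ f(d, d, d), a ∘ d ∘ f(c, a, a), a ∘ b ∘ c ∘ d ∘ f(b, c, b) ∘ g(d, c, c)), g(g(a ∘ b, f(b, c, c), c ∘ d), a ∘ b ∘ c ∘ f(a, c, c), c)), c, c), d, d)
Apply R4:  consuming f(b, c, b);  v := a ∘ b ∘ c ∘ d ∘ g(d, c, c)
Every leftover argument binds to the variable; the entire application is replaced.
Giving:  a ∘ b ∘ f(g(g(f(a, c, b) ∘ g(b, c, c) ∘ g(h(c, b), a ∘ b ∘ c, a ∘ b), g(b ∘ d ∘ f(b, d, a) ∘ f(d, d, d), a ∘ d ∘ f(c, a, a), a ∘ b ∘ c ∘ d ∘ g(d, c, c)), g(g(a ∘ b, f(b, c, c), c ∘ d), a ∘ b ∘ c ∘ f(a, c, c), c)), c, c), d, d)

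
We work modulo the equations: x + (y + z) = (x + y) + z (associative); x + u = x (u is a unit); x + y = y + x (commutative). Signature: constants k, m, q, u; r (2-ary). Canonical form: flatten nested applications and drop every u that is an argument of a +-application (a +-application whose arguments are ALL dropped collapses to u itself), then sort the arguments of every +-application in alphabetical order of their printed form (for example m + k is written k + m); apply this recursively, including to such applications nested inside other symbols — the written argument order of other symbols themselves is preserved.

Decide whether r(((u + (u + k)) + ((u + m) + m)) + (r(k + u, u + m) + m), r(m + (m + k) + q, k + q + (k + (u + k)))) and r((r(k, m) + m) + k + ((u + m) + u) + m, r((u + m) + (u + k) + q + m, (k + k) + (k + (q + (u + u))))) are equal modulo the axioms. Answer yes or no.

Left:  r(((u + (u + k)) + ((u + m) + m)) + (r(k + u, u + m) + m), r(m + (m + k) + q, k + q + (k + (u + k))))
  Work inside:  ((u + (u + k)) + ((u + m) + m)) + (r(k + u, u + m) + m)
  Un-nest:  u + u + k + u + m + m + r(k + u, u + m) + m
  Simplify inside:  r(k + u, u + m)  →  r(k, m)
  Drop the unit:  drop u (×3)
  Order the arguments:  k + m + m + m + r(k, m)
  Put back:  r(k + m + m + m + r(k, m), r(k + m + m + q, k + k + k + q))
Right:  r((r(k, m) + m) + k + ((u + m) + u) + m, r((u + m) + (u + k) + q + m, (k + k) + (k + (q + (u + u)))))
  Descend into:  (r(k, m) + m) + k + ((u + m) + u) + m
  Flatten:  r(k, m) + m + k + u + m + u + m
  Unit:  drop u (×2)
  Sort arguments:  k + m + m + m + r(k, m)
  Put back:  r(k + m + m + m + r(k, m), r(k + m + m + q, k + k + k + q))

Answer: yes — both canonical forms are r(k + m + m + m + r(k, m), r(k + m + m + q, k + k + k + q))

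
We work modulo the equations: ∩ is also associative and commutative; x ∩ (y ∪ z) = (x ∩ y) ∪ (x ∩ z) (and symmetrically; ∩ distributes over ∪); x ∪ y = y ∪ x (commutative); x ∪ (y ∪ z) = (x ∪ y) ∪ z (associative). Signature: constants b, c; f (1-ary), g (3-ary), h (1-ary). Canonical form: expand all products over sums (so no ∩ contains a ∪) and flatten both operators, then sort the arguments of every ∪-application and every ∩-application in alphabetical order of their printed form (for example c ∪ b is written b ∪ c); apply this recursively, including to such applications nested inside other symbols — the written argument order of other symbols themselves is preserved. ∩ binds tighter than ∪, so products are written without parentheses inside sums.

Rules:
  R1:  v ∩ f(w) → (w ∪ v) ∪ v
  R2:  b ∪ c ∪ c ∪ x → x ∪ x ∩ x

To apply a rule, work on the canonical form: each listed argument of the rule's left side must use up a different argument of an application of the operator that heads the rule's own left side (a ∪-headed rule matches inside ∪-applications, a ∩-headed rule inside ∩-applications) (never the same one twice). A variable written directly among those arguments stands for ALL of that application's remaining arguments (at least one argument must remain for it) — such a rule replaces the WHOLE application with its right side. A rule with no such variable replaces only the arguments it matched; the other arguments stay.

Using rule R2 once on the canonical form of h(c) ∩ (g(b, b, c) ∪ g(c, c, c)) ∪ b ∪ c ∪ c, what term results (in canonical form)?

Answer: g(b, b, c) ∩ g(b, b, c) ∩ h(c) ∩ h(c) ∪ g(b, b, c) ∩ g(c, c, c) ∩ h(c) ∩ h(c) ∪ g(b, b, c) ∩ g(c, c, c) ∩ h(c) ∩ h(c) ∪ g(b, b, c) ∩ h(c) ∪ g(c, c, c) ∩ g(c, c, c) ∩ h(c) ∩ h(c) ∪ g(c, c, c) ∩ h(c)

Derivation:
Canonical form:  b ∪ c ∪ c ∪ g(b, b, c) ∩ h(c) ∪ g(c, c, c) ∩ h(c)
Match R2:  consume b, c, c;  x := g(b, b, c) ∩ h(c) ∪ g(c, c, c) ∩ h(c)
The variable takes the whole remainder — replace the entire application.
Result:  g(b, b, c) ∩ g(b, b, c) ∩ h(c) ∩ h(c) ∪ g(b, b, c) ∩ g(c, c, c) ∩ h(c) ∩ h(c) ∪ g(b, b, c) ∩ g(c, c, c) ∩ h(c) ∩ h(c) ∪ g(b, b, c) ∩ h(c) ∪ g(c, c, c) ∩ g(c, c, c) ∩ h(c) ∩ h(c) ∪ g(c, c, c) ∩ h(c)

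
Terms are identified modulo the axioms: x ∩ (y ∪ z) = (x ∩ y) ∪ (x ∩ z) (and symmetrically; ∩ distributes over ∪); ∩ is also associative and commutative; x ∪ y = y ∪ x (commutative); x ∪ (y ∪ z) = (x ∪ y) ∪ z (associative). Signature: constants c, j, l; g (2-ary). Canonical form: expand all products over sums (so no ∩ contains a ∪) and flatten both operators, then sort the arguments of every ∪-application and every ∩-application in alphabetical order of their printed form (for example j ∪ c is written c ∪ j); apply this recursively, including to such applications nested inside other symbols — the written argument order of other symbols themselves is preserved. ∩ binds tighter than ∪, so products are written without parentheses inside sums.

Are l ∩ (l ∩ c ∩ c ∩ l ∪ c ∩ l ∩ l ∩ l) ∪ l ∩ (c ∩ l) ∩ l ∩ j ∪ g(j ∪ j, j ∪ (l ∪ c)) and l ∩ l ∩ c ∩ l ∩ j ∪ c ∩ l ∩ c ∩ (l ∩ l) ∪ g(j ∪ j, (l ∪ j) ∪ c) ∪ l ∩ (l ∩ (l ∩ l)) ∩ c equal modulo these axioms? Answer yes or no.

Answer: yes — both canonical forms are c ∩ c ∩ l ∩ l ∩ l ∪ c ∩ j ∩ l ∩ l ∩ l ∪ c ∩ l ∩ l ∩ l ∩ l ∪ g(j ∪ j, c ∪ j ∪ l)

Derivation:
Left:  l ∩ (l ∩ c ∩ c ∩ l ∪ c ∩ l ∩ l ∩ l) ∪ l ∩ (c ∩ l) ∩ l ∩ j ∪ g(j ∪ j, j ∪ (l ∪ c))
  Distribute:  c ∩ c ∩ l ∩ l ∩ l ∪ c ∩ l ∩ l ∩ l ∩ l ∪ c ∩ j ∩ l ∩ l ∩ l ∪ g(j ∪ j, c ∪ j ∪ l)
  Sort:  c ∩ c ∩ l ∩ l ∩ l ∪ c ∩ j ∩ l ∩ l ∩ l ∪ c ∩ l ∩ l ∩ l ∩ l ∪ g(j ∪ j, c ∪ j ∪ l)
Right:  l ∩ l ∩ c ∩ l ∩ j ∪ c ∩ l ∩ c ∩ (l ∩ l) ∪ g(j ∪ j, (l ∪ j) ∪ c) ∪ l ∩ (l ∩ (l ∩ l)) ∩ c
  Merge nested applications:  c ∩ j ∩ l ∩ l ∩ l ∪ c ∩ c ∩ l ∩ l ∩ l ∪ g(j ∪ j, c ∪ j ∪ l) ∪ c ∩ l ∩ l ∩ l ∩ l
  Sort arguments:  c ∩ c ∩ l ∩ l ∩ l ∪ c ∩ j ∩ l ∩ l ∩ l ∪ c ∩ l ∩ l ∩ l ∩ l ∪ g(j ∪ j, c ∪ j ∪ l)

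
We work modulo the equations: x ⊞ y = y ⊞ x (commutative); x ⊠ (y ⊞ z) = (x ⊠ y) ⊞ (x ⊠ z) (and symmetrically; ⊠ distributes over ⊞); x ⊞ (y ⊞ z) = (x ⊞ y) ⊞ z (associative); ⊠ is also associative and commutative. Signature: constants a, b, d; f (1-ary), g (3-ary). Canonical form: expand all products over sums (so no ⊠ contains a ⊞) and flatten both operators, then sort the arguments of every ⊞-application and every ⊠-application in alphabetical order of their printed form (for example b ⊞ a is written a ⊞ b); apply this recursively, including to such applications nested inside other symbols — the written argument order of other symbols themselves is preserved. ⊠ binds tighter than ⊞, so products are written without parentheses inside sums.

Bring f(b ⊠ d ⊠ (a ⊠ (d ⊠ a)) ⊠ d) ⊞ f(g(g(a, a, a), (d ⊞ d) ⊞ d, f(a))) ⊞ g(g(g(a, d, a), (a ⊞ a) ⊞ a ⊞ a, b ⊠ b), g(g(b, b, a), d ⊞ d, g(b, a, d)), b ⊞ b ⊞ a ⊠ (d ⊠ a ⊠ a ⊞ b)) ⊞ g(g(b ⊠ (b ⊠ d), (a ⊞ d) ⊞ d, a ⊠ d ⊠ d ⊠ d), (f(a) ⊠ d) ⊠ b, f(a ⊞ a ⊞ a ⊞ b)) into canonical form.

Answer: f(a ⊠ a ⊠ b ⊠ d ⊠ d ⊠ d) ⊞ f(g(g(a, a, a), d ⊞ d ⊞ d, f(a))) ⊞ g(g(b ⊠ b ⊠ d, a ⊞ d ⊞ d, a ⊠ d ⊠ d ⊠ d), b ⊠ d ⊠ f(a), f(a ⊞ a ⊞ a ⊞ b)) ⊞ g(g(g(a, d, a), a ⊞ a ⊞ a ⊞ a, b ⊠ b), g(g(b, b, a), d ⊞ d, g(b, a, d)), a ⊠ a ⊠ a ⊠ d ⊞ a ⊠ b ⊞ b ⊞ b)

Derivation:
Expand:  f(a ⊠ a ⊠ b ⊠ d ⊠ d ⊠ d) ⊞ f(g(g(a, a, a), d ⊞ d ⊞ d, f(a))) ⊞ g(g(g(a, d, a), a ⊞ a ⊞ a ⊞ a, b ⊠ b), g(g(b, b, a), d ⊞ d, g(b, a, d)), a ⊠ a ⊠ a ⊠ d ⊞ a ⊠ b ⊞ b ⊞ b) ⊞ g(g(b ⊠ b ⊠ d, a ⊞ d ⊞ d, a ⊠ d ⊠ d ⊠ d), b ⊠ d ⊠ f(a), f(a ⊞ a ⊞ a ⊞ b))
Sort arguments:  f(a ⊠ a ⊠ b ⊠ d ⊠ d ⊠ d) ⊞ f(g(g(a, a, a), d ⊞ d ⊞ d, f(a))) ⊞ g(g(b ⊠ b ⊠ d, a ⊞ d ⊞ d, a ⊠ d ⊠ d ⊠ d), b ⊠ d ⊠ f(a), f(a ⊞ a ⊞ a ⊞ b)) ⊞ g(g(g(a, d, a), a ⊞ a ⊞ a ⊞ a, b ⊠ b), g(g(b, b, a), d ⊞ d, g(b, a, d)), a ⊠ a ⊠ a ⊠ d ⊞ a ⊠ b ⊞ b ⊞ b)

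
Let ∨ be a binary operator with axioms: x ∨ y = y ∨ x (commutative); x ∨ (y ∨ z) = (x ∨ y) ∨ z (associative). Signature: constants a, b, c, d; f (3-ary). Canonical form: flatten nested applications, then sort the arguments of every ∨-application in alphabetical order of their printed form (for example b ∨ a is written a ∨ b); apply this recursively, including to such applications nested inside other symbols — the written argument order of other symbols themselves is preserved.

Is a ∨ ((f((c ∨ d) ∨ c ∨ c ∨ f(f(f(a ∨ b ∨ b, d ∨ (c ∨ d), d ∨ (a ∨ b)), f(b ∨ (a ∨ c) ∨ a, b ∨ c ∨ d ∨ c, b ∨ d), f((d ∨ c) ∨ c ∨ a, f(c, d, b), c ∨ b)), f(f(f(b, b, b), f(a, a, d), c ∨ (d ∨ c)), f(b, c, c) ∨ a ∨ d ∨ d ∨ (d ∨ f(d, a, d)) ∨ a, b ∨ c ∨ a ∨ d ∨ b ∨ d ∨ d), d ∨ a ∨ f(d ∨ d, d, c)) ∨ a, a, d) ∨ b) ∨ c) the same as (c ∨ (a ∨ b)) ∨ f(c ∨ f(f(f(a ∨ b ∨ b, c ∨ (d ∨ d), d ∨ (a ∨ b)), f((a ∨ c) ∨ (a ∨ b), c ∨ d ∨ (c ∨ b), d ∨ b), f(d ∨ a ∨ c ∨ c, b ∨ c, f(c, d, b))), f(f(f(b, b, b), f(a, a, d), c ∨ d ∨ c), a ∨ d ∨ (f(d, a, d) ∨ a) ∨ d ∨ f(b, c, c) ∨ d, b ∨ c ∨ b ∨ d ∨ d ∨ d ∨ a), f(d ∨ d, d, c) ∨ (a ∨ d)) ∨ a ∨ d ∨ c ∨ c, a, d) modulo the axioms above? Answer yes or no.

Answer: no — a ∨ b ∨ c ∨ f(a ∨ c ∨ c ∨ c ∨ d ∨ f(f(f(a ∨ b ∨ b, c ∨ d ∨ d, a ∨ b ∨ d), f(a ∨ a ∨ b ∨ c, b ∨ c ∨ c ∨ d, b ∨ d), f(a ∨ c ∨ c ∨ d, f(c, d, b), b ∨ c)), f(f(f(b, b, b), f(a, a, d), c ∨ c ∨ d), a ∨ a ∨ d ∨ d ∨ d ∨ f(b, c, c) ∨ f(d, a, d), a ∨ b ∨ b ∨ c ∨ d ∨ d ∨ d), a ∨ d ∨ f(d ∨ d, d, c)), a, d) vs a ∨ b ∨ c ∨ f(a ∨ c ∨ c ∨ c ∨ d ∨ f(f(f(a ∨ b ∨ b, c ∨ d ∨ d, a ∨ b ∨ d), f(a ∨ a ∨ b ∨ c, b ∨ c ∨ c ∨ d, b ∨ d), f(a ∨ c ∨ c ∨ d, b ∨ c, f(c, d, b))), f(f(f(b, b, b), f(a, a, d), c ∨ c ∨ d), a ∨ a ∨ d ∨ d ∨ d ∨ f(b, c, c) ∨ f(d, a, d), a ∨ b ∨ b ∨ c ∨ d ∨ d ∨ d), a ∨ d ∨ f(d ∨ d, d, c)), a, d)

Derivation:
Left:  a ∨ ((f((c ∨ d) ∨ c ∨ c ∨ f(f(f(a ∨ b ∨ b, d ∨ (c ∨ d), d ∨ (a ∨ b)), f(b ∨ (a ∨ c) ∨ a, b ∨ c ∨ d ∨ c, b ∨ d), f((d ∨ c) ∨ c ∨ a, f(c, d, b), c ∨ b)), f(f(f(b, b, b), f(a, a, d), c ∨ (d ∨ c)), f(b, c, c) ∨ a ∨ d ∨ d ∨ (d ∨ f(d, a, d)) ∨ a, b ∨ c ∨ a ∨ d ∨ b ∨ d ∨ d), d ∨ a ∨ f(d ∨ d, d, c)) ∨ a, a, d) ∨ b) ∨ c)
  Un-nest:  a ∨ f((c ∨ d) ∨ c ∨ c ∨ f(f(f(a ∨ b ∨ b, d ∨ (c ∨ d), d ∨ (a ∨ b)), f(b ∨ (a ∨ c) ∨ a, b ∨ c ∨ d ∨ c, b ∨ d), f((d ∨ c) ∨ c ∨ a, f(c, d, b), c ∨ b)), f(f(f(b, b, b), f(a, a, d), c ∨ (d ∨ c)), f(b, c, c) ∨ a ∨ d ∨ d ∨ (d ∨ f(d, a, d)) ∨ a, b ∨ c ∨ a ∨ d ∨ b ∨ d ∨ d), d ∨ a ∨ f(d ∨ d, d, c)) ∨ a, a, d) ∨ b ∨ c
  Simplify inside:  f((c ∨ d) ∨ c ∨ c ∨ f(f(f(a ∨ b ∨ b, d ∨ (c ∨ d), d ∨ (a ∨ b)), f(b ∨ (a ∨ c) ∨ a, b ∨ c ∨ d ∨ c, b ∨ d), f((d ∨ c) ∨ c ∨ a, f(c, d, b), c ∨ b)), f(f(f(b, b, b), f(a, a, d), c ∨ (d ∨ c)), f(b, c, c) ∨ a ∨ d ∨ d ∨ (d ∨ f(d, a, d)) ∨ a, b ∨ c ∨ a ∨ d ∨ b ∨ d ∨ d), d ∨ a ∨ f(d ∨ d, d, c)) ∨ a, a, d)  →  f(a ∨ c ∨ c ∨ c ∨ d ∨ f(f(f(a ∨ b ∨ b, c ∨ d ∨ d, a ∨ b ∨ d), f(a ∨ a ∨ b ∨ c, b ∨ c ∨ c ∨ d, b ∨ d), f(a ∨ c ∨ c ∨ d, f(c, d, b), b ∨ c)), f(f(f(b, b, b), f(a, a, d), c ∨ c ∨ d), a ∨ a ∨ d ∨ d ∨ d ∨ f(b, c, c) ∨ f(d, a, d), a ∨ b ∨ b ∨ c ∨ d ∨ d ∨ d), a ∨ d ∨ f(d ∨ d, d, c)), a, d)
  Sort arguments:  a ∨ b ∨ c ∨ f(a ∨ c ∨ c ∨ c ∨ d ∨ f(f(f(a ∨ b ∨ b, c ∨ d ∨ d, a ∨ b ∨ d), f(a ∨ a ∨ b ∨ c, b ∨ c ∨ c ∨ d, b ∨ d), f(a ∨ c ∨ c ∨ d, f(c, d, b), b ∨ c)), f(f(f(b, b, b), f(a, a, d), c ∨ c ∨ d), a ∨ a ∨ d ∨ d ∨ d ∨ f(b, c, c) ∨ f(d, a, d), a ∨ b ∨ b ∨ c ∨ d ∨ d ∨ d), a ∨ d ∨ f(d ∨ d, d, c)), a, d)
Right:  (c ∨ (a ∨ b)) ∨ f(c ∨ f(f(f(a ∨ b ∨ b, c ∨ (d ∨ d), d ∨ (a ∨ b)), f((a ∨ c) ∨ (a ∨ b), c ∨ d ∨ (c ∨ b), d ∨ b), f(d ∨ a ∨ c ∨ c, b ∨ c, f(c, d, b))), f(f(f(b, b, b), f(a, a, d), c ∨ d ∨ c), a ∨ d ∨ (f(d, a, d) ∨ a) ∨ d ∨ f(b, c, c) ∨ d, b ∨ c ∨ b ∨ d ∨ d ∨ d ∨ a), f(d ∨ d, d, c) ∨ (a ∨ d)) ∨ a ∨ d ∨ c ∨ c, a, d)
  Un-nest:  c ∨ a ∨ b ∨ f(c ∨ f(f(f(a ∨ b ∨ b, c ∨ (d ∨ d), d ∨ (a ∨ b)), f((a ∨ c) ∨ (a ∨ b), c ∨ d ∨ (c ∨ b), d ∨ b), f(d ∨ a ∨ c ∨ c, b ∨ c, f(c, d, b))), f(f(f(b, b, b), f(a, a, d), c ∨ d ∨ c), a ∨ d ∨ (f(d, a, d) ∨ a) ∨ d ∨ f(b, c, c) ∨ d, b ∨ c ∨ b ∨ d ∨ d ∨ d ∨ a), f(d ∨ d, d, c) ∨ (a ∨ d)) ∨ a ∨ d ∨ c ∨ c, a, d)
  Canonicalize subterm:  f(c ∨ f(f(f(a ∨ b ∨ b, c ∨ (d ∨ d), d ∨ (a ∨ b)), f((a ∨ c) ∨ (a ∨ b), c ∨ d ∨ (c ∨ b), d ∨ b), f(d ∨ a ∨ c ∨ c, b ∨ c, f(c, d, b))), f(f(f(b, b, b), f(a, a, d), c ∨ d ∨ c), a ∨ d ∨ (f(d, a, d) ∨ a) ∨ d ∨ f(b, c, c) ∨ d, b ∨ c ∨ b ∨ d ∨ d ∨ d ∨ a), f(d ∨ d, d, c) ∨ (a ∨ d)) ∨ a ∨ d ∨ c ∨ c, a, d)  →  f(a ∨ c ∨ c ∨ c ∨ d ∨ f(f(f(a ∨ b ∨ b, c ∨ d ∨ d, a ∨ b ∨ d), f(a ∨ a ∨ b ∨ c, b ∨ c ∨ c ∨ d, b ∨ d), f(a ∨ c ∨ c ∨ d, b ∨ c, f(c, d, b))), f(f(f(b, b, b), f(a, a, d), c ∨ c ∨ d), a ∨ a ∨ d ∨ d ∨ d ∨ f(b, c, c) ∨ f(d, a, d), a ∨ b ∨ b ∨ c ∨ d ∨ d ∨ d), a ∨ d ∨ f(d ∨ d, d, c)), a, d)
  Order the arguments:  a ∨ b ∨ c ∨ f(a ∨ c ∨ c ∨ c ∨ d ∨ f(f(f(a ∨ b ∨ b, c ∨ d ∨ d, a ∨ b ∨ d), f(a ∨ a ∨ b ∨ c, b ∨ c ∨ c ∨ d, b ∨ d), f(a ∨ c ∨ c ∨ d, b ∨ c, f(c, d, b))), f(f(f(b, b, b), f(a, a, d), c ∨ c ∨ d), a ∨ a ∨ d ∨ d ∨ d ∨ f(b, c, c) ∨ f(d, a, d), a ∨ b ∨ b ∨ c ∨ d ∨ d ∨ d), a ∨ d ∨ f(d ∨ d, d, c)), a, d)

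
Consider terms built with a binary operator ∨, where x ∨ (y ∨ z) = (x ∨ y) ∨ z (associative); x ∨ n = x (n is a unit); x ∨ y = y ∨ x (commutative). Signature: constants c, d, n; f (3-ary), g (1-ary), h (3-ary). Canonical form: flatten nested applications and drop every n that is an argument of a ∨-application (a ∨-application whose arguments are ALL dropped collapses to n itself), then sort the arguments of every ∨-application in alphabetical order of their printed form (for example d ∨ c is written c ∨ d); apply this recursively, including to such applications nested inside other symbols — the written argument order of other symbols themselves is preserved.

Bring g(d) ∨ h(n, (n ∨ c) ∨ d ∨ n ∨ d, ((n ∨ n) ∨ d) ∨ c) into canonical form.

Simplify inside:  h(n, (n ∨ c) ∨ d ∨ n ∨ d, ((n ∨ n) ∨ d) ∨ c)  →  h(n, c ∨ d ∨ d, c ∨ d)
Order the arguments:  g(d) ∨ h(n, c ∨ d ∨ d, c ∨ d)

Answer: g(d) ∨ h(n, c ∨ d ∨ d, c ∨ d)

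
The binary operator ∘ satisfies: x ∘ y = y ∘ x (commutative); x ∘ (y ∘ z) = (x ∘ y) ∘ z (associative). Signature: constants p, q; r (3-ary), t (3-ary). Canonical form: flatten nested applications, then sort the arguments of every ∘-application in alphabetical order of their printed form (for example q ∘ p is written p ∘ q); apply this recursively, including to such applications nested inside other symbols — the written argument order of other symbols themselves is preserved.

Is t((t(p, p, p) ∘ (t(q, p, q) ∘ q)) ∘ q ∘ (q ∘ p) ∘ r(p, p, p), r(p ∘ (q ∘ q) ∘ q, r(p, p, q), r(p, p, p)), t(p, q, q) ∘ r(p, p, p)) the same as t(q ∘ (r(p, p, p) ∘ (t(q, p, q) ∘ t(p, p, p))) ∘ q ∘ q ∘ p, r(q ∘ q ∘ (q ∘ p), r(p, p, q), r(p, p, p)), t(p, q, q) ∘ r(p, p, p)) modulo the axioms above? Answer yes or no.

Left:  t((t(p, p, p) ∘ (t(q, p, q) ∘ q)) ∘ q ∘ (q ∘ p) ∘ r(p, p, p), r(p ∘ (q ∘ q) ∘ q, r(p, p, q), r(p, p, p)), t(p, q, q) ∘ r(p, p, p))
  Focus inside:  (t(p, p, p) ∘ (t(q, p, q) ∘ q)) ∘ q ∘ (q ∘ p) ∘ r(p, p, p)
  Flatten:  t(p, p, p) ∘ t(q, p, q) ∘ q ∘ q ∘ q ∘ p ∘ r(p, p, p)
  Sort:  p ∘ q ∘ q ∘ q ∘ r(p, p, p) ∘ t(p, p, p) ∘ t(q, p, q)
  Rebuild:  t(p ∘ q ∘ q ∘ q ∘ r(p, p, p) ∘ t(p, p, p) ∘ t(q, p, q), r(p ∘ q ∘ q ∘ q, r(p, p, q), r(p, p, p)), r(p, p, p) ∘ t(p, q, q))
Right:  t(q ∘ (r(p, p, p) ∘ (t(q, p, q) ∘ t(p, p, p))) ∘ q ∘ q ∘ p, r(q ∘ q ∘ (q ∘ p), r(p, p, q), r(p, p, p)), t(p, q, q) ∘ r(p, p, p))
  Focus inside:  q ∘ (r(p, p, p) ∘ (t(q, p, q) ∘ t(p, p, p))) ∘ q ∘ q ∘ p
  Merge nested applications:  q ∘ r(p, p, p) ∘ t(q, p, q) ∘ t(p, p, p) ∘ q ∘ q ∘ p
  Sort:  p ∘ q ∘ q ∘ q ∘ r(p, p, p) ∘ t(p, p, p) ∘ t(q, p, q)
  Put back:  t(p ∘ q ∘ q ∘ q ∘ r(p, p, p) ∘ t(p, p, p) ∘ t(q, p, q), r(p ∘ q ∘ q ∘ q, r(p, p, q), r(p, p, p)), r(p, p, p) ∘ t(p, q, q))

Answer: yes — both canonical forms are t(p ∘ q ∘ q ∘ q ∘ r(p, p, p) ∘ t(p, p, p) ∘ t(q, p, q), r(p ∘ q ∘ q ∘ q, r(p, p, q), r(p, p, p)), r(p, p, p) ∘ t(p, q, q))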